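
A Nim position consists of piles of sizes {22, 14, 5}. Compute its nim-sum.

Nim-sum: 22 ⊕ 14 ⊕ 5 = 29.

29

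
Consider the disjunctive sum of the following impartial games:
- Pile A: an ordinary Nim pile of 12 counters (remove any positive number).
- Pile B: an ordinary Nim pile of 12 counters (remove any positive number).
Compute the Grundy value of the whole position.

0

Pile A is a plain Nim pile of size 12, so its Grundy value is 12.
Pile B is a plain Nim pile of size 12, so its Grundy value is 12.
The value of a disjunctive sum is the nim-sum of the parts.
Combined value = 12 XOR 12 = 0.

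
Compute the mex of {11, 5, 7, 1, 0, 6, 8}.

2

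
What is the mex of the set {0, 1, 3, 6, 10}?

2

The values 0, 1 are all present; 2 is the first non-negative integer missing from the set.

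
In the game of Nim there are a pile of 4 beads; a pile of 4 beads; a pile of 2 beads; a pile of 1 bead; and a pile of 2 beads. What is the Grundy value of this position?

1

Bitwise XOR of the heap sizes:
  100  (4)
  100  (4)
  010  (2)
  001  (1)
  010  (2)
  ---
  001  (1)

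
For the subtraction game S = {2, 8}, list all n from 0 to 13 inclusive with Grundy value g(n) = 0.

0, 1, 4, 5, 10, 11

Grundy values for subtraction set {2, 8}:
k:     0  1  2  3  4  5  6  7  8  9 10 11 12 13
g(k):  0  0  1  1  0  0  1  1  2  2  0  0  1  1
The P-positions (g = 0) in 0..13 are 0, 1, 4, 5, 10, 11.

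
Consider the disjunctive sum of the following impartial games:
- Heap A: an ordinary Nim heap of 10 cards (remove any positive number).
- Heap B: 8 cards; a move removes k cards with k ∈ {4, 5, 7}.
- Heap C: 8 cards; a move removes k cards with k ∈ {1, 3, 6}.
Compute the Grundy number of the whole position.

Heap A is a plain Nim heap of size 10, so its Grundy value is 10.
Build the Grundy sequence for heap B with g(k) = mex{g(k−s) : s ∈ {4, 5, 7}, s ≤ k}:
k:     0  1  2  3  4  5  6  7  8
g(k):  0  0  0  0  1  1  1  1  2
So g(8) = 2.
Grundy values for heap C (subtraction set {1, 3, 6}):
k:     0  1  2  3  4  5  6  7  8
g(k):  0  1  0  1  0  1  2  3  2
So g(8) = 2.
The value of a disjunctive sum is the nim-sum of the parts.
Combined value = 10 ⊕ 2 ⊕ 2 = 10.

10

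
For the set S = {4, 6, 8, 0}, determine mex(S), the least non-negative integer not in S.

0 is in the set but 1 is not, so the mex is 1.

1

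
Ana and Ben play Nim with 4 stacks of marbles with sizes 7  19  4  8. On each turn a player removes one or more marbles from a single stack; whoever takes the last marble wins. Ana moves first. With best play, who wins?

Ana wins

Bitwise XOR of the heap sizes:
  00111  (7)
  10011  (19)
  00100  (4)
  01000  (8)
  -----
  11000  (24)
The nim-sum is 24 ≠ 0, so this is an N-position: the player to move can win; Ana has a winning move.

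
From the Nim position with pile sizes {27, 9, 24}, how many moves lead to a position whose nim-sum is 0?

Compute the nim-sum pairwise:
27 ⊕ 9 = 18
18 ⊕ 24 = 10
The overall nim-sum is X = 10. A pile of size p has a winning move iff p XOR X < p (reduce it to p XOR X).
  27: 27 XOR 10 = 17 < 27 — winning move (to 17).
  9: 9 XOR 10 = 3 < 9 — winning move (to 3).
  24: 24 XOR 10 = 18 < 24 — winning move (to 18).
That gives 3 winning moves.

3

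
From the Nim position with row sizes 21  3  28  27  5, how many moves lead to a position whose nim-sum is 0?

3

Write each in binary and XOR column by column:
  10101  (21)
  00011  (3)
  11100  (28)
  11011  (27)
  00101  (5)
  -----
  10100  (20)
The overall nim-sum is X = 20. A row of size p has a winning move iff p XOR X < p (reduce it to p XOR X).
  21: 21 XOR 20 = 1 < 21 — winning move (to 1).
  3: 3 XOR 20 = 23 ≥ 3 — no move.
  28: 28 XOR 20 = 8 < 28 — winning move (to 8).
  27: 27 XOR 20 = 15 < 27 — winning move (to 15).
  5: 5 XOR 20 = 17 ≥ 5 — no move.
That gives 3 winning moves.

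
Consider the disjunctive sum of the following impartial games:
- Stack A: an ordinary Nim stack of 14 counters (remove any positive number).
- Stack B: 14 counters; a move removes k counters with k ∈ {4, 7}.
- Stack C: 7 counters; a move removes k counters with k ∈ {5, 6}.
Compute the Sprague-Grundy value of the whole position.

15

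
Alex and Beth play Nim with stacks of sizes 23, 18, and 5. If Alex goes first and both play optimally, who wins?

Beth wins

Nim-sum: 23 ^ 18 ^ 5 = 0.
The nim-sum is 0, so this is a P-position: the player to move is in a losing position under optimal play; Alex is about to move from it and so loses — Beth wins.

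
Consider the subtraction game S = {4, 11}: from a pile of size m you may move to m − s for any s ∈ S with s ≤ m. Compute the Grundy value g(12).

1

Build the Grundy sequence with g(k) = mex{g(k−s) : s ∈ {4, 11}, s ≤ k}:
k:     0  1  2  3  4  5  6  7  8  9 10 11 12
g(k):  0  0  0  0  1  1  1  1  0  0  0  2  1
So g(12) = 1.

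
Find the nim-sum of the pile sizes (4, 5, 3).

2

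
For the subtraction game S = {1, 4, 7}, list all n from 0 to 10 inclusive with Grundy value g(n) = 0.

0, 2, 5, 8, 10

Grundy values for subtraction set {1, 4, 7}:
k:     0  1  2  3  4  5  6  7  8  9 10
g(k):  0  1  0  1  2  0  1  2  0  1  0
The P-positions (g = 0) in 0..10 are 0, 2, 5, 8, 10.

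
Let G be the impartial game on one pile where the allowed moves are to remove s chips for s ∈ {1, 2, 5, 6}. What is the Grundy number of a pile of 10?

0

Build the Grundy sequence with g(k) = mex{g(k−s) : s ∈ {1, 2, 5, 6}, s ≤ k}:
k:     0  1  2  3  4  5  6  7  8  9 10
g(k):  0  1  2  0  1  2  3  0  1  2  0
So g(10) = 0.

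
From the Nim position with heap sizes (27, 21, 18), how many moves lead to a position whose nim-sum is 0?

Write each in binary and XOR column by column:
  11011  (27)
  10101  (21)
  10010  (18)
  -----
  11100  (28)
The overall nim-sum is X = 28. A heap of size p has a winning move iff p XOR X < p (reduce it to p XOR X).
  27: 27 XOR 28 = 7 < 27 — winning move (to 7).
  21: 21 XOR 28 = 9 < 21 — winning move (to 9).
  18: 18 XOR 28 = 14 < 18 — winning move (to 14).
That gives 3 winning moves.

3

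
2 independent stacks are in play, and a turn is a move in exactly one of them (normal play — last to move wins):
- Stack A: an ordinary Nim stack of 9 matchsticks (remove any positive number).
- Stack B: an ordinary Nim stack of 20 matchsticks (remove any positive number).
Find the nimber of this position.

29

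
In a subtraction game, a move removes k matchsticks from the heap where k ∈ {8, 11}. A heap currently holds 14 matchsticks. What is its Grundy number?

1

Build the Grundy sequence with g(k) = mex{g(k−s) : s ∈ {8, 11}, s ≤ k}:
k:     0  1  2  3  4  5  6  7  8  9 10 11 12 13 14
g(k):  0  0  0  0  0  0  0  0  1  1  1  1  1  1  1
So g(14) = 1.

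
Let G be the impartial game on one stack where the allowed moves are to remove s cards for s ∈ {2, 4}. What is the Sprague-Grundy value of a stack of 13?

0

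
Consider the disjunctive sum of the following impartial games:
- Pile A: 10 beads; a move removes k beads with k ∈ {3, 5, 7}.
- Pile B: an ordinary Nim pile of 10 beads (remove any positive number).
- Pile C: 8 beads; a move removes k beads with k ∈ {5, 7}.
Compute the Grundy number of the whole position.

11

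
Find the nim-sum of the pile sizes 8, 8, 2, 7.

Compute the nim-sum pairwise:
8 XOR 8 = 0
0 XOR 2 = 2
2 XOR 7 = 5

5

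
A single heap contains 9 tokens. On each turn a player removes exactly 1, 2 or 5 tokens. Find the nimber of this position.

Compute g(0), g(1), … for moves {1, 2, 5}:
k:     0  1  2  3  4  5  6  7  8  9
g(k):  0  1  2  0  1  2  0  1  2  0
So g(9) = 0.

0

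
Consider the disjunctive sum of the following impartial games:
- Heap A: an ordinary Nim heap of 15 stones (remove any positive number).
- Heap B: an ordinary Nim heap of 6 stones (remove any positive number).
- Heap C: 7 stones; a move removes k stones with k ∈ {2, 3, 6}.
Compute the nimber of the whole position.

Heap A is a plain Nim heap of size 15, so its Grundy value is 15.
Heap B is a plain Nim heap of size 6, so its Grundy value is 6.
Grundy values for heap C (subtraction set {2, 3, 6}):
k:     0  1  2  3  4  5  6  7
g(k):  0  0  1  1  2  0  3  1
So g(7) = 1.
The value of a disjunctive sum is the nim-sum of the parts.
Combined value = 15 ⊕ 6 ⊕ 1 = 8.

8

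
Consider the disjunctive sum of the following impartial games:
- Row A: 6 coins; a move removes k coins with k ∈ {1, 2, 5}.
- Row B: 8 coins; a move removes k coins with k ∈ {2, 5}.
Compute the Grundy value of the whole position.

Build the Grundy sequence for row A with g(k) = mex{g(k−s) : s ∈ {1, 2, 5}, s ≤ k}:
k:     0  1  2  3  4  5  6
g(k):  0  1  2  0  1  2  0
So g(6) = 0.
Build the Grundy sequence for row B with g(k) = mex{g(k−s) : s ∈ {2, 5}, s ≤ k}:
g(0) = mex{} = 0
g(1) = mex{} = 0
g(2) = mex{0} = 1
g(3) = mex{0} = 1
g(4) = mex{1} = 0
g(5) = mex{0,1} = 2
g(6) = mex{0} = 1
g(7) = mex{1,2} = 0
g(8) = mex{1} = 0
So g(8) = 0.
By the Sprague-Grundy theorem, the Grundy value of a sum of independent games is the XOR of the component values.
Combined value = 0 ⊕ 0 = 0.

0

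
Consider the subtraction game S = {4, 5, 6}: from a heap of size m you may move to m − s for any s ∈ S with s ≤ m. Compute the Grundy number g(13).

0

Build the Grundy sequence with g(k) = mex{g(k−s) : s ∈ {4, 5, 6}, s ≤ k}:
k:     0  1  2  3  4  5  6  7  8  9 10 11 12 13
g(k):  0  0  0  0  1  1  1  1  2  2  0  0  0  0
So g(13) = 0.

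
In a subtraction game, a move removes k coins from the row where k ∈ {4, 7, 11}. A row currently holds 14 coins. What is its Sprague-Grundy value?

Build the Grundy sequence with g(k) = mex{g(k−s) : s ∈ {4, 7, 11}, s ≤ k}:
k:     0  1  2  3  4  5  6  7  8  9 10 11 12 13 14
g(k):  0  0  0  0  1  1  1  1  2  2  2  2  3  3  3
So g(14) = 3.

3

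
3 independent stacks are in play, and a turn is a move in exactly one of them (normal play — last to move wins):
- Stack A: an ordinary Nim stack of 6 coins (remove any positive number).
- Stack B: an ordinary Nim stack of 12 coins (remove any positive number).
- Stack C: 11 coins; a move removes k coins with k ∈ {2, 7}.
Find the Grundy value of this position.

11

Stack A is a plain Nim stack of size 6, so its Grundy value is 6.
Stack B is a plain Nim stack of size 12, so its Grundy value is 12.
For stack C, compute g(0), g(1), … with moves {2, 7}:
k:     0  1  2  3  4  5  6  7  8  9 10 11
g(k):  0  0  1  1  0  0  1  1  2  0  0  1
So g(11) = 1.
The value of a disjunctive sum is the nim-sum of the parts.
Combined value = 6 ⊕ 12 ⊕ 1 = 11.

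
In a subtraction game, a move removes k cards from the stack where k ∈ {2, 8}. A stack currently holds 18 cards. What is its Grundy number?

2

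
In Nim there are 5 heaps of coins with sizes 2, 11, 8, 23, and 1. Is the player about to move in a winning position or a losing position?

Winning position

In binary:
  00010  (2)
  01011  (11)
  01000  (8)
  10111  (23)
  00001  (1)
  -----
  10111  (23)
The nim-sum is 23 ≠ 0, so this is an N-position: the player to move can win.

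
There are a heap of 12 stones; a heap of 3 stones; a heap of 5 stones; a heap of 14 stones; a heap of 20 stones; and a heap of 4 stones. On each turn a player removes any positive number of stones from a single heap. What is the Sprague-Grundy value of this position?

20

Nim-sum: 12 ⊕ 3 ⊕ 5 ⊕ 14 ⊕ 20 ⊕ 4 = 20.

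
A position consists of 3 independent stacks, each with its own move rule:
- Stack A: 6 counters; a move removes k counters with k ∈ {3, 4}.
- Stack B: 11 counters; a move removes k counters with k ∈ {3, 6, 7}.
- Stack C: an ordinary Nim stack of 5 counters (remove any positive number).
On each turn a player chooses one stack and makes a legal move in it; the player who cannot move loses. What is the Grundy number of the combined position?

7

Grundy values for stack A (subtraction set {3, 4}):
k:     0  1  2  3  4  5  6
g(k):  0  0  0  1  1  1  2
So g(6) = 2.
For stack B, compute g(0), g(1), … with moves {3, 6, 7}:
g(0) = mex{} = 0
g(1) = mex{} = 0
g(2) = mex{} = 0
g(3) = mex{0} = 1
g(4) = mex{0} = 1
g(5) = mex{0} = 1
g(6) = mex{0,1} = 2
g(7) = mex{0,1} = 2
g(8) = mex{0,1} = 2
g(9) = mex{0,1,2} = 3
g(10) = mex{1,2} = 0
g(11) = mex{1,2} = 0
So g(11) = 0.
Stack C is a plain Nim stack of size 5, so its Grundy value is 5.
The value of a disjunctive sum is the nim-sum of the parts.
Combined value = 2 XOR 0 XOR 5 = 7.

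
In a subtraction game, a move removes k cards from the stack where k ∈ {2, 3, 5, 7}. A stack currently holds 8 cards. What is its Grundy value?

4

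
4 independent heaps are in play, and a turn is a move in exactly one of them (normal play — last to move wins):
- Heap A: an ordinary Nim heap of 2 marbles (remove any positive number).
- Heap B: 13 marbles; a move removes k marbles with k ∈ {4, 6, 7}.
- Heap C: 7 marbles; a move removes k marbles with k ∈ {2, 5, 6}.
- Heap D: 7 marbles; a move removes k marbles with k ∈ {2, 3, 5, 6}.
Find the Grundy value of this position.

2

Heap A is a plain Nim heap of size 2, so its Grundy value is 2.
Build the Grundy sequence for heap B with g(k) = mex{g(k−s) : s ∈ {4, 6, 7}, s ≤ k}:
k:     0  1  2  3  4  5  6  7  8  9 10 11 12 13
g(k):  0  0  0  0  1  1  1  1  2  2  2  0  0  0
So g(13) = 0.
Grundy values for heap C (subtraction set {2, 5, 6}):
g(0) = mex{} = 0
g(1) = mex{} = 0
g(2) = mex{0} = 1
g(3) = mex{0} = 1
g(4) = mex{1} = 0
g(5) = mex{0,1} = 2
g(6) = mex{0} = 1
g(7) = mex{0,1,2} = 3
So g(7) = 3.
Grundy values for heap D (subtraction set {2, 3, 5, 6}):
k:     0  1  2  3  4  5  6  7
g(k):  0  0  1  1  2  2  3  3
So g(7) = 3.
By the Sprague-Grundy theorem, the Grundy value of a sum of independent games is the XOR of the component values.
Combined value = 2 ⊕ 0 ⊕ 3 ⊕ 3 = 2.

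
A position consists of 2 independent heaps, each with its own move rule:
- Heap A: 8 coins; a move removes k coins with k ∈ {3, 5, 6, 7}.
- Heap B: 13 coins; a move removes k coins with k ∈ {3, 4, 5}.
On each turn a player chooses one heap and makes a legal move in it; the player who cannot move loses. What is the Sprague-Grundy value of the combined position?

3

Grundy values for heap A (subtraction set {3, 5, 6, 7}):
k:     0  1  2  3  4  5  6  7  8
g(k):  0  0  0  1  1  1  2  2  2
So g(8) = 2.
Grundy values for heap B (subtraction set {3, 4, 5}):
k:     0  1  2  3  4  5  6  7  8  9 10 11 12 13
g(k):  0  0  0  1  1  1  2  2  0  0  0  1  1  1
So g(13) = 1.
The value of a disjunctive sum is the nim-sum of the parts.
Combined value = 2 ⊕ 1 = 3.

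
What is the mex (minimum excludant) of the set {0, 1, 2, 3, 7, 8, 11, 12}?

4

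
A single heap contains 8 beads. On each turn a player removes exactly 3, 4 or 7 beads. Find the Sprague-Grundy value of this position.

2

Compute g(0), g(1), … for moves {3, 4, 7}:
k:     0  1  2  3  4  5  6  7  8
g(k):  0  0  0  1  1  1  2  2  2
So g(8) = 2.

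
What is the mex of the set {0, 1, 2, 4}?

3

The values 0, 1, 2 are all present; 3 is the first non-negative integer missing from the set.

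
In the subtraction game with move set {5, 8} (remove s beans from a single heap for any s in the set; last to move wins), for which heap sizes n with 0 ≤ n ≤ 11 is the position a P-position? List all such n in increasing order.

0, 1, 2, 3, 4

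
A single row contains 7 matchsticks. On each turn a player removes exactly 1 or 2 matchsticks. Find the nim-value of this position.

1

Compute g(0), g(1), … for moves {1, 2}:
g(0) = mex{} = 0
g(1) = mex{0} = 1
g(2) = mex{0,1} = 2
g(3) = mex{1,2} = 0
g(4) = mex{0,2} = 1
g(5) = mex{0,1} = 2
g(6) = mex{1,2} = 0
g(7) = mex{0,2} = 1
So g(7) = 1.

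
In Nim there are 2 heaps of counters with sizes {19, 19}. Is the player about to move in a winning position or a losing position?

Losing position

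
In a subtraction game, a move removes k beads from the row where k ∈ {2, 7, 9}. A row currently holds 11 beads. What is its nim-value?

3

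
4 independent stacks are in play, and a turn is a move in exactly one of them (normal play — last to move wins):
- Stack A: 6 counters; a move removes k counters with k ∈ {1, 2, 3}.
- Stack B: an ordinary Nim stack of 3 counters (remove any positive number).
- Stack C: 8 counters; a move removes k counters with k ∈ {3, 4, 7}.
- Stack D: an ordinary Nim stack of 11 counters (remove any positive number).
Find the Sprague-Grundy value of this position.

8

For stack A, compute g(0), g(1), … with moves {1, 2, 3}:
k:     0  1  2  3  4  5  6
g(k):  0  1  2  3  0  1  2
So g(6) = 2.
Stack B is a plain Nim stack of size 3, so its Grundy value is 3.
Grundy values for stack C (subtraction set {3, 4, 7}):
k:     0  1  2  3  4  5  6  7  8
g(k):  0  0  0  1  1  1  2  2  2
So g(8) = 2.
Stack D is a plain Nim stack of size 11, so its Grundy value is 11.
The value of a disjunctive sum is the nim-sum of the parts.
Combined value = 2 ⊕ 3 ⊕ 2 ⊕ 11 = 8.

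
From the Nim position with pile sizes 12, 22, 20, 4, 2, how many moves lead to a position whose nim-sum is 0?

Compute the nim-sum pairwise:
12 ^ 22 = 26
26 ^ 20 = 14
14 ^ 4 = 10
10 ^ 2 = 8
The overall nim-sum is X = 8. A pile of size p has a winning move iff p XOR X < p (reduce it to p XOR X).
  12: 12 XOR 8 = 4 < 12 — winning move (to 4).
  22: 22 XOR 8 = 30 ≥ 22 — no move.
  20: 20 XOR 8 = 28 ≥ 20 — no move.
  4: 4 XOR 8 = 12 ≥ 4 — no move.
  2: 2 XOR 8 = 10 ≥ 2 — no move.
That gives 1 winning move.

1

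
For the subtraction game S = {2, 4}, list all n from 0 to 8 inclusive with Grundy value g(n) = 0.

0, 1, 6, 7

Compute g(0), g(1), … for moves {2, 4}:
k:     0  1  2  3  4  5  6  7  8
g(k):  0  0  1  1  2  2  0  0  1
The P-positions (g = 0) in 0..8 are 0, 1, 6, 7.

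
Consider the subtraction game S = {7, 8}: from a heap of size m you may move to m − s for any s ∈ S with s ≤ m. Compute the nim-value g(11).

1

Compute g(0), g(1), … for moves {7, 8}:
k:     0  1  2  3  4  5  6  7  8  9 10 11
g(k):  0  0  0  0  0  0  0  1  1  1  1  1
So g(11) = 1.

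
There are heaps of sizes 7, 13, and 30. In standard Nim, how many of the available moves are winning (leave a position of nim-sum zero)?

1

Nim-sum: 7 ⊕ 13 ⊕ 30 = 20.
The overall nim-sum is X = 20. A heap of size p has a winning move iff p XOR X < p (reduce it to p XOR X).
  7: 7 XOR 20 = 19 ≥ 7 — no move.
  13: 13 XOR 20 = 25 ≥ 13 — no move.
  30: 30 XOR 20 = 10 < 30 — winning move (to 10).
That gives 1 winning move.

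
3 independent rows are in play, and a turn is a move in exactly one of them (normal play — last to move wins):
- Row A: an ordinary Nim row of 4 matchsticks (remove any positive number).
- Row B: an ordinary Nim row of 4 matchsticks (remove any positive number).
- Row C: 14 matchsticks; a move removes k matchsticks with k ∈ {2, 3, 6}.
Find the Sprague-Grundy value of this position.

0

Row A is a plain Nim row of size 4, so its Grundy value is 4.
Row B is a plain Nim row of size 4, so its Grundy value is 4.
For row C, compute g(0), g(1), … with moves {2, 3, 6}:
g(0) = mex{} = 0
g(1) = mex{} = 0
g(2) = mex{0} = 1
g(3) = mex{0} = 1
g(4) = mex{0,1} = 2
g(5) = mex{1} = 0
g(6) = mex{0,1,2} = 3
g(7) = mex{0,2} = 1
g(8) = mex{0,1,3} = 2
g(9) = mex{1,3} = 0
g(10) = mex{1,2} = 0
g(11) = mex{0,2} = 1
g(12) = mex{0,3} = 1
g(13) = mex{0,1} = 2
g(14) = mex{1,2} = 0
So g(14) = 0.
The value of a disjunctive sum is the nim-sum of the parts.
Combined value = 4 XOR 4 XOR 0 = 0.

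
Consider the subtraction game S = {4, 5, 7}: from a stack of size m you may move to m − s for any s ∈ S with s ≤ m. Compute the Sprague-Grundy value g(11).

0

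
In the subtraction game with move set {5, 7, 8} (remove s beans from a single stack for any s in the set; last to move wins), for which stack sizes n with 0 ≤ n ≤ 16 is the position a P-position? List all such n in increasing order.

0, 1, 2, 3, 4, 13, 14, 15, 16

Grundy values for subtraction set {5, 7, 8}:
k:     0  1  2  3  4  5  6  7  8  9 10 11 12 13 14 15 16
g(k):  0  0  0  0  0  1  1  1  1  1  2  2  2  0  0  0  0
The P-positions (g = 0) in 0..16 are 0, 1, 2, 3, 4, 13, 14, 15, 16.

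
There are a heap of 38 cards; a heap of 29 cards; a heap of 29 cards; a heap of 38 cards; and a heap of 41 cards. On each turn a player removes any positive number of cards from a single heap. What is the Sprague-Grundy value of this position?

In binary:
  100110  (38)
  011101  (29)
  011101  (29)
  100110  (38)
  101001  (41)
  ------
  101001  (41)

41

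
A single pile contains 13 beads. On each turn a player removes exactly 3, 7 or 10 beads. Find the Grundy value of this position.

2

Compute g(0), g(1), … for moves {3, 7, 10}:
g(0) = mex{} = 0
g(1) = mex{} = 0
g(2) = mex{} = 0
g(3) = mex{0} = 1
g(4) = mex{0} = 1
g(5) = mex{0} = 1
g(6) = mex{1} = 0
g(7) = mex{0,1} = 2
g(8) = mex{0,1} = 2
g(9) = mex{0} = 1
g(10) = mex{0,1,2} = 3
g(11) = mex{0,1,2} = 3
g(12) = mex{0,1} = 2
g(13) = mex{0,1,3} = 2
So g(13) = 2.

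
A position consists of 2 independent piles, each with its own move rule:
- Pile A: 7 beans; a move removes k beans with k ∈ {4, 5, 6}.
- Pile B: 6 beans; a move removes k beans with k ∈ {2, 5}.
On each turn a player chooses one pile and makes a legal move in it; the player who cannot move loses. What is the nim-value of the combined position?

0

Build the Grundy sequence for pile A with g(k) = mex{g(k−s) : s ∈ {4, 5, 6}, s ≤ k}:
g(0) = mex{} = 0
g(1) = mex{} = 0
g(2) = mex{} = 0
g(3) = mex{} = 0
g(4) = mex{0} = 1
g(5) = mex{0} = 1
g(6) = mex{0} = 1
g(7) = mex{0} = 1
So g(7) = 1.
Build the Grundy sequence for pile B with g(k) = mex{g(k−s) : s ∈ {2, 5}, s ≤ k}:
k:     0  1  2  3  4  5  6
g(k):  0  0  1  1  0  2  1
So g(6) = 1.
The value of a disjunctive sum is the nim-sum of the parts.
Combined value = 1 ⊕ 1 = 0.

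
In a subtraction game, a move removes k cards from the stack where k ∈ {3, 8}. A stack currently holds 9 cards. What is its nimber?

Build the Grundy sequence with g(k) = mex{g(k−s) : s ∈ {3, 8}, s ≤ k}:
k:     0  1  2  3  4  5  6  7  8  9
g(k):  0  0  0  1  1  1  0  0  2  1
So g(9) = 1.

1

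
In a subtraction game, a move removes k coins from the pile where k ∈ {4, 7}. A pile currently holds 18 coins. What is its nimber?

Compute g(0), g(1), … for moves {4, 7}:
k:     0  1  2  3  4  5  6  7  8  9 10 11 12 13 14 15 16 17 18
g(k):  0  0  0  0  1  1  1  1  2  2  2  0  0  0  0  1  1  1  1
So g(18) = 1.

1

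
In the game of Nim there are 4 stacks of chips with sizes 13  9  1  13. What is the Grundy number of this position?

Bitwise XOR of the heap sizes:
  1101  (13)
  1001  (9)
  0001  (1)
  1101  (13)
  ----
  1000  (8)

8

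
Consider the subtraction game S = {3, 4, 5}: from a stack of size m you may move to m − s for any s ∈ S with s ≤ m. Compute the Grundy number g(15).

2

Build the Grundy sequence with g(k) = mex{g(k−s) : s ∈ {3, 4, 5}, s ≤ k}:
k:     0  1  2  3  4  5  6  7  8  9 10 11 12 13 14 15
g(k):  0  0  0  1  1  1  2  2  0  0  0  1  1  1  2  2
So g(15) = 2.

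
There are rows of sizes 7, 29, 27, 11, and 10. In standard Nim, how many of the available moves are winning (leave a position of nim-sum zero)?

Nim-sum: 7 ^ 29 ^ 27 ^ 11 ^ 10 = 0.
The nim-sum is already 0, so every move leaves a nonzero nim-sum — there are no winning moves.

0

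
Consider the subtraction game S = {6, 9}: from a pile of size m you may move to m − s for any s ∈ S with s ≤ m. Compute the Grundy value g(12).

2

Compute g(0), g(1), … for moves {6, 9}:
k:     0  1  2  3  4  5  6  7  8  9 10 11 12
g(k):  0  0  0  0  0  0  1  1  1  1  1  1  2
So g(12) = 2.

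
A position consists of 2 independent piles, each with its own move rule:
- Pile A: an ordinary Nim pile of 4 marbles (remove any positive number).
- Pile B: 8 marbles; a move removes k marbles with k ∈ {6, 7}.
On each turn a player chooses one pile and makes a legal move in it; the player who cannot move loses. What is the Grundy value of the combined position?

Pile A is a plain Nim pile of size 4, so its Grundy value is 4.
Build the Grundy sequence for pile B with g(k) = mex{g(k−s) : s ∈ {6, 7}, s ≤ k}:
g(0) = mex{} = 0
g(1) = mex{} = 0
g(2) = mex{} = 0
g(3) = mex{} = 0
g(4) = mex{} = 0
g(5) = mex{} = 0
g(6) = mex{0} = 1
g(7) = mex{0} = 1
g(8) = mex{0} = 1
So g(8) = 1.
By the Sprague-Grundy theorem, the Grundy value of a sum of independent games is the XOR of the component values.
Combined value = 4 XOR 1 = 5.

5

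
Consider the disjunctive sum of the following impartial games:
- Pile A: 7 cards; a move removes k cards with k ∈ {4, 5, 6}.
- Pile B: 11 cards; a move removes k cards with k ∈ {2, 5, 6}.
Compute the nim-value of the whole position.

1

Build the Grundy sequence for pile A with g(k) = mex{g(k−s) : s ∈ {4, 5, 6}, s ≤ k}:
g(0) = mex{} = 0
g(1) = mex{} = 0
g(2) = mex{} = 0
g(3) = mex{} = 0
g(4) = mex{0} = 1
g(5) = mex{0} = 1
g(6) = mex{0} = 1
g(7) = mex{0} = 1
So g(7) = 1.
Grundy values for pile B (subtraction set {2, 5, 6}):
k:     0  1  2  3  4  5  6  7  8  9 10 11
g(k):  0  0  1  1  0  2  1  3  0  2  1  0
So g(11) = 0.
The value of a disjunctive sum is the nim-sum of the parts.
Combined value = 1 ⊕ 0 = 1.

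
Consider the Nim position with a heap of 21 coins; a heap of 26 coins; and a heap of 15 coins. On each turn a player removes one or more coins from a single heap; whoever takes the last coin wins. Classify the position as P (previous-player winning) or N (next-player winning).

P-position

Nim-sum: 21 ^ 26 ^ 15 = 0.
The nim-sum is 0, so this is a P-position: the player to move is in a losing position under optimal play.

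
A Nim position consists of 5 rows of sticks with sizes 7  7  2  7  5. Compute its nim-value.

0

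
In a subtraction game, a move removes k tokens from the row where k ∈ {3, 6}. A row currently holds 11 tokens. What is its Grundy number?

Compute g(0), g(1), … for moves {3, 6}:
g(0) = mex{} = 0
g(1) = mex{} = 0
g(2) = mex{} = 0
g(3) = mex{0} = 1
g(4) = mex{0} = 1
g(5) = mex{0} = 1
g(6) = mex{0,1} = 2
g(7) = mex{0,1} = 2
g(8) = mex{0,1} = 2
g(9) = mex{1,2} = 0
g(10) = mex{1,2} = 0
g(11) = mex{1,2} = 0
So g(11) = 0.

0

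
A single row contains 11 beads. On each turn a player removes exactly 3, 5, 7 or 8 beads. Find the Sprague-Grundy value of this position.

Grundy values for subtraction set {3, 5, 7, 8}:
g(0) = mex{} = 0
g(1) = mex{} = 0
g(2) = mex{} = 0
g(3) = mex{0} = 1
g(4) = mex{0} = 1
g(5) = mex{0} = 1
g(6) = mex{0,1} = 2
g(7) = mex{0,1} = 2
g(8) = mex{0,1} = 2
g(9) = mex{0,1,2} = 3
g(10) = mex{0,1,2} = 3
g(11) = mex{1,2} = 0
So g(11) = 0.

0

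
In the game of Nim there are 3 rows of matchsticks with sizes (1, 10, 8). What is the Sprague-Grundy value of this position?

3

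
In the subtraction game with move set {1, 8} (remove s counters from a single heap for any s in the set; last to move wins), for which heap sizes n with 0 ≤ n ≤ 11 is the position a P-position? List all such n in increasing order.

0, 2, 4, 6, 9, 11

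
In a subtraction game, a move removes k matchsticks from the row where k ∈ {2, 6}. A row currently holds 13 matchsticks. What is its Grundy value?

0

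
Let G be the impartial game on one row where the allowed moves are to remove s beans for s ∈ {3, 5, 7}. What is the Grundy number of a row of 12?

0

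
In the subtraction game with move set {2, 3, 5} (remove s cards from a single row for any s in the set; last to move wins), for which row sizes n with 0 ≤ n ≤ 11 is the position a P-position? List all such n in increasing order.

Compute g(0), g(1), … for moves {2, 3, 5}:
g(0) = mex{} = 0
g(1) = mex{} = 0
g(2) = mex{0} = 1
g(3) = mex{0} = 1
g(4) = mex{0,1} = 2
g(5) = mex{0,1} = 2
g(6) = mex{0,1,2} = 3
g(7) = mex{1,2} = 0
g(8) = mex{1,2,3} = 0
g(9) = mex{0,2,3} = 1
g(10) = mex{0,2} = 1
g(11) = mex{0,1,3} = 2
The P-positions (g = 0) in 0..11 are 0, 1, 7, 8.

0, 1, 7, 8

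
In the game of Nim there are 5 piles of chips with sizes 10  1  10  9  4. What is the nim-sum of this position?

Nim-sum: 10 ⊕ 1 ⊕ 10 ⊕ 9 ⊕ 4 = 12.

12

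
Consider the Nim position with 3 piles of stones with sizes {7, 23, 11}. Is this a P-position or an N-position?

N-position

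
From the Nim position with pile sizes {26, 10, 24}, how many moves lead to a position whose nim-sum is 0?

Compute the nim-sum pairwise:
26 XOR 10 = 16
16 XOR 24 = 8
The overall nim-sum is X = 8. A pile of size p has a winning move iff p XOR X < p (reduce it to p XOR X).
  26: 26 XOR 8 = 18 < 26 — winning move (to 18).
  10: 10 XOR 8 = 2 < 10 — winning move (to 2).
  24: 24 XOR 8 = 16 < 24 — winning move (to 16).
That gives 3 winning moves.

3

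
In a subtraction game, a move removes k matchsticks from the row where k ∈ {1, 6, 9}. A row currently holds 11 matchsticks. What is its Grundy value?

Compute g(0), g(1), … for moves {1, 6, 9}:
g(0) = mex{} = 0
g(1) = mex{0} = 1
g(2) = mex{1} = 0
g(3) = mex{0} = 1
g(4) = mex{1} = 0
g(5) = mex{0} = 1
g(6) = mex{0,1} = 2
g(7) = mex{1,2} = 0
g(8) = mex{0} = 1
g(9) = mex{0,1} = 2
g(10) = mex{0,1,2} = 3
g(11) = mex{0,1,3} = 2
So g(11) = 2.

2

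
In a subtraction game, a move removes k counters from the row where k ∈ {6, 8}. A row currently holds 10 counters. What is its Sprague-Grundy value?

1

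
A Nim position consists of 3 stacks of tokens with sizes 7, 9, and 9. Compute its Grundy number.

7

Nim-sum: 7 ⊕ 9 ⊕ 9 = 7.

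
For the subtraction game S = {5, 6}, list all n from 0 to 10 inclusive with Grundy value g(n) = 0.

0, 1, 2, 3, 4

Compute g(0), g(1), … for moves {5, 6}:
k:     0  1  2  3  4  5  6  7  8  9 10
g(k):  0  0  0  0  0  1  1  1  1  1  2
The P-positions (g = 0) in 0..10 are 0, 1, 2, 3, 4.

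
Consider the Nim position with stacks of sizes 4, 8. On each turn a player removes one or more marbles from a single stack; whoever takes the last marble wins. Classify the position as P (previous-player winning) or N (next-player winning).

N-position

In binary:
  0100  (4)
  1000  (8)
  ----
  1100  (12)
The nim-sum is 12 ≠ 0, so this is an N-position: the player to move can win.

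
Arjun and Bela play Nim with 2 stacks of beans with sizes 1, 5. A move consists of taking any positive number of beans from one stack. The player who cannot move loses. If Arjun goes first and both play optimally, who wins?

Arjun wins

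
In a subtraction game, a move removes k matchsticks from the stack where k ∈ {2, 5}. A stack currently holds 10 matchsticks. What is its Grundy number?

1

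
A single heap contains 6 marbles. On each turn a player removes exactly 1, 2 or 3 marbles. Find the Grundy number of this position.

Build the Grundy sequence with g(k) = mex{g(k−s) : s ∈ {1, 2, 3}, s ≤ k}:
g(0) = mex{} = 0
g(1) = mex{0} = 1
g(2) = mex{0,1} = 2
g(3) = mex{0,1,2} = 3
g(4) = mex{1,2,3} = 0
g(5) = mex{0,2,3} = 1
g(6) = mex{0,1,3} = 2
So g(6) = 2.

2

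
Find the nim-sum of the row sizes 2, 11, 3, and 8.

In binary:
  0010  (2)
  1011  (11)
  0011  (3)
  1000  (8)
  ----
  0010  (2)

2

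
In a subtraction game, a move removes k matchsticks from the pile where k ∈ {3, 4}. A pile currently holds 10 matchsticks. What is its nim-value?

1

Build the Grundy sequence with g(k) = mex{g(k−s) : s ∈ {3, 4}, s ≤ k}:
g(0) = mex{} = 0
g(1) = mex{} = 0
g(2) = mex{} = 0
g(3) = mex{0} = 1
g(4) = mex{0} = 1
g(5) = mex{0} = 1
g(6) = mex{0,1} = 2
g(7) = mex{1} = 0
g(8) = mex{1} = 0
g(9) = mex{1,2} = 0
g(10) = mex{0,2} = 1
So g(10) = 1.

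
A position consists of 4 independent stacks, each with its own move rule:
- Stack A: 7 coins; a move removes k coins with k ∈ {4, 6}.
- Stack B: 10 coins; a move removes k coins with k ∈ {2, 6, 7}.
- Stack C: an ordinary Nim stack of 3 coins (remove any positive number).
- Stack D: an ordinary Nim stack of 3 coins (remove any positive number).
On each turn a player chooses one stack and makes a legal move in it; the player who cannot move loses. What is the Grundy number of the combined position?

2

For stack A, compute g(0), g(1), … with moves {4, 6}:
k:     0  1  2  3  4  5  6  7
g(k):  0  0  0  0  1  1  1  1
So g(7) = 1.
Grundy values for stack B (subtraction set {2, 6, 7}):
k:     0  1  2  3  4  5  6  7  8  9 10
g(k):  0  0  1  1  0  0  1  1  2  0  3
So g(10) = 3.
Stack C is a plain Nim stack of size 3, so its Grundy value is 3.
Stack D is a plain Nim stack of size 3, so its Grundy value is 3.
The value of a disjunctive sum is the nim-sum of the parts.
Combined value = 1 ⊕ 3 ⊕ 3 ⊕ 3 = 2.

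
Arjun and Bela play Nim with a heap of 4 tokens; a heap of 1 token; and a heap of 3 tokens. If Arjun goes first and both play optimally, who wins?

Arjun wins

Compute the nim-sum pairwise:
4 XOR 1 = 5
5 XOR 3 = 6
The nim-sum is 6 ≠ 0, so this is an N-position: the player to move can win; Arjun has a winning move.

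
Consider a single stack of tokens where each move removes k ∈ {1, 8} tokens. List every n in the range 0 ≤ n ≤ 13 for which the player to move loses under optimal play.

0, 2, 4, 6, 9, 11, 13

Grundy values for subtraction set {1, 8}:
g(0) = mex{} = 0
g(1) = mex{0} = 1
g(2) = mex{1} = 0
g(3) = mex{0} = 1
g(4) = mex{1} = 0
g(5) = mex{0} = 1
g(6) = mex{1} = 0
g(7) = mex{0} = 1
g(8) = mex{0,1} = 2
g(9) = mex{1,2} = 0
g(10) = mex{0} = 1
g(11) = mex{1} = 0
g(12) = mex{0} = 1
g(13) = mex{1} = 0
The P-positions (g = 0) in 0..13 are 0, 2, 4, 6, 9, 11, 13.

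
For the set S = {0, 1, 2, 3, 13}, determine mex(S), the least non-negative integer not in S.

The values 0, 1, 2, 3 are all present; 4 is the first non-negative integer missing from the set.

4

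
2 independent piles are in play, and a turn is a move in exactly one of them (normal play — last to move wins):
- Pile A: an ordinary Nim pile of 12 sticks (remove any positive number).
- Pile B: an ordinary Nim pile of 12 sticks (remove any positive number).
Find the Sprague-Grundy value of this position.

0

Pile A is a plain Nim pile of size 12, so its Grundy value is 12.
Pile B is a plain Nim pile of size 12, so its Grundy value is 12.
By the Sprague-Grundy theorem, the Grundy value of a sum of independent games is the XOR of the component values.
Combined value = 12 ⊕ 12 = 0.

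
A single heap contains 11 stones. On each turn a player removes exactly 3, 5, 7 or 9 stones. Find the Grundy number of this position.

3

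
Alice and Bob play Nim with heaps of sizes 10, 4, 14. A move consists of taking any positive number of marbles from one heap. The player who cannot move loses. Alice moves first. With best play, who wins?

Bob wins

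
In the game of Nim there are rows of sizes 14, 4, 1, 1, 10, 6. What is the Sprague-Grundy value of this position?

Nim-sum: 14 ^ 4 ^ 1 ^ 1 ^ 10 ^ 6 = 6.

6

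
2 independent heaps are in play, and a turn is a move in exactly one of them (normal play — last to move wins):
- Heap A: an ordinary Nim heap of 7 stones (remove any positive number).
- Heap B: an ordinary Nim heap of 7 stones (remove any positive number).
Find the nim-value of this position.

Heap A is a plain Nim heap of size 7, so its Grundy value is 7.
Heap B is a plain Nim heap of size 7, so its Grundy value is 7.
By the Sprague-Grundy theorem, the Grundy value of a sum of independent games is the XOR of the component values.
Combined value = 7 ⊕ 7 = 0.

0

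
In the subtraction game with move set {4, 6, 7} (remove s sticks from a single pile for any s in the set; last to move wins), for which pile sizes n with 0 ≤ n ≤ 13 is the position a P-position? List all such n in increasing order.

0, 1, 2, 3, 11, 12, 13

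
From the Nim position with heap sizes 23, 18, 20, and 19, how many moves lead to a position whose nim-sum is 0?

Compute the nim-sum pairwise:
23 XOR 18 = 5
5 XOR 20 = 17
17 XOR 19 = 2
The overall nim-sum is X = 2. A heap of size p has a winning move iff p XOR X < p (reduce it to p XOR X).
  23: 23 XOR 2 = 21 < 23 — winning move (to 21).
  18: 18 XOR 2 = 16 < 18 — winning move (to 16).
  20: 20 XOR 2 = 22 ≥ 20 — no move.
  19: 19 XOR 2 = 17 < 19 — winning move (to 17).
That gives 3 winning moves.

3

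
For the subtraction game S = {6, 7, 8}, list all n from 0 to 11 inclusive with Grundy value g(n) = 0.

0, 1, 2, 3, 4, 5

Grundy values for subtraction set {6, 7, 8}:
k:     0  1  2  3  4  5  6  7  8  9 10 11
g(k):  0  0  0  0  0  0  1  1  1  1  1  1
The P-positions (g = 0) in 0..11 are 0, 1, 2, 3, 4, 5.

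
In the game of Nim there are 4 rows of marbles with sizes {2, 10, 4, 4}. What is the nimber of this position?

Bitwise XOR of the heap sizes:
  0010  (2)
  1010  (10)
  0100  (4)
  0100  (4)
  ----
  1000  (8)

8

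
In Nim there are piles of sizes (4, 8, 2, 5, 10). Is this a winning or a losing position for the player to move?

Winning position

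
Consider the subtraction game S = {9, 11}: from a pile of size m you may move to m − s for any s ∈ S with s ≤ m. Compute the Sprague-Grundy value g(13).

1

Compute g(0), g(1), … for moves {9, 11}:
k:     0  1  2  3  4  5  6  7  8  9 10 11 12 13
g(k):  0  0  0  0  0  0  0  0  0  1  1  1  1  1
So g(13) = 1.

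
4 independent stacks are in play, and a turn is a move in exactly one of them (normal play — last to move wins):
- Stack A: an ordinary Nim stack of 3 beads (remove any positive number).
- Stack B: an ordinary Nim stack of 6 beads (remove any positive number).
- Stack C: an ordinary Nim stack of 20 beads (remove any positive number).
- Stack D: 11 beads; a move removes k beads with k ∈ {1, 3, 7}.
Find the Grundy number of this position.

Stack A is a plain Nim stack of size 3, so its Grundy value is 3.
Stack B is a plain Nim stack of size 6, so its Grundy value is 6.
Stack C is a plain Nim stack of size 20, so its Grundy value is 20.
Build the Grundy sequence for stack D with g(k) = mex{g(k−s) : s ∈ {1, 3, 7}, s ≤ k}:
k:     0  1  2  3  4  5  6  7  8  9 10 11
g(k):  0  1  0  1  0  1  0  1  0  1  0  1
So g(11) = 1.
The value of a disjunctive sum is the nim-sum of the parts.
Combined value = 3 XOR 6 XOR 20 XOR 1 = 16.

16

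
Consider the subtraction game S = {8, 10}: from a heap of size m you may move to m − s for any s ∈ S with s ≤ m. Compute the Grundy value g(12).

1

Grundy values for subtraction set {8, 10}:
g(0) = mex{} = 0
g(1) = mex{} = 0
g(2) = mex{} = 0
g(3) = mex{} = 0
g(4) = mex{} = 0
g(5) = mex{} = 0
g(6) = mex{} = 0
g(7) = mex{} = 0
g(8) = mex{0} = 1
g(9) = mex{0} = 1
g(10) = mex{0} = 1
g(11) = mex{0} = 1
g(12) = mex{0} = 1
So g(12) = 1.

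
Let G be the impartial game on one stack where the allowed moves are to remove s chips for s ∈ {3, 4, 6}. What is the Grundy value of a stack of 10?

Build the Grundy sequence with g(k) = mex{g(k−s) : s ∈ {3, 4, 6}, s ≤ k}:
k:     0  1  2  3  4  5  6  7  8  9 10
g(k):  0  0  0  1  1  1  2  2  2  0  0
So g(10) = 0.

0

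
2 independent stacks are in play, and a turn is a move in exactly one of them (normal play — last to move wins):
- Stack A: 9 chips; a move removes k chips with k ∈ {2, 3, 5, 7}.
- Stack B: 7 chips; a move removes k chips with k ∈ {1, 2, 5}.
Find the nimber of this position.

Grundy values for stack A (subtraction set {2, 3, 5, 7}):
k:     0  1  2  3  4  5  6  7  8  9
g(k):  0  0  1  1  2  2  3  3  4  0
So g(9) = 0.
For stack B, compute g(0), g(1), … with moves {1, 2, 5}:
g(0) = mex{} = 0
g(1) = mex{0} = 1
g(2) = mex{0,1} = 2
g(3) = mex{1,2} = 0
g(4) = mex{0,2} = 1
g(5) = mex{0,1} = 2
g(6) = mex{1,2} = 0
g(7) = mex{0,2} = 1
So g(7) = 1.
By the Sprague-Grundy theorem, the Grundy value of a sum of independent games is the XOR of the component values.
Combined value = 0 ⊕ 1 = 1.

1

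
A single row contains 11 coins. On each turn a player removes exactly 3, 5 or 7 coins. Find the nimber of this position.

Build the Grundy sequence with g(k) = mex{g(k−s) : s ∈ {3, 5, 7}, s ≤ k}:
g(0) = mex{} = 0
g(1) = mex{} = 0
g(2) = mex{} = 0
g(3) = mex{0} = 1
g(4) = mex{0} = 1
g(5) = mex{0} = 1
g(6) = mex{0,1} = 2
g(7) = mex{0,1} = 2
g(8) = mex{0,1} = 2
g(9) = mex{0,1,2} = 3
g(10) = mex{1,2} = 0
g(11) = mex{1,2} = 0
So g(11) = 0.

0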